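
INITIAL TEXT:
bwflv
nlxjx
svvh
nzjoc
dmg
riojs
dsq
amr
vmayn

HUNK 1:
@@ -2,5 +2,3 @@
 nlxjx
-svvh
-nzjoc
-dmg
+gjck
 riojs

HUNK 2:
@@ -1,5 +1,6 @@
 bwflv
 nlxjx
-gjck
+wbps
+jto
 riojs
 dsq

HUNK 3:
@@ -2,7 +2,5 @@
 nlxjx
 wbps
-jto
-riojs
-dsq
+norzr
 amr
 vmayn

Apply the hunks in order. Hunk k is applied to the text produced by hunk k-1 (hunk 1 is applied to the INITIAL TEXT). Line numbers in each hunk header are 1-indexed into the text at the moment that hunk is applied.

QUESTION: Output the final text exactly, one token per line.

Answer: bwflv
nlxjx
wbps
norzr
amr
vmayn

Derivation:
Hunk 1: at line 2 remove [svvh,nzjoc,dmg] add [gjck] -> 7 lines: bwflv nlxjx gjck riojs dsq amr vmayn
Hunk 2: at line 1 remove [gjck] add [wbps,jto] -> 8 lines: bwflv nlxjx wbps jto riojs dsq amr vmayn
Hunk 3: at line 2 remove [jto,riojs,dsq] add [norzr] -> 6 lines: bwflv nlxjx wbps norzr amr vmayn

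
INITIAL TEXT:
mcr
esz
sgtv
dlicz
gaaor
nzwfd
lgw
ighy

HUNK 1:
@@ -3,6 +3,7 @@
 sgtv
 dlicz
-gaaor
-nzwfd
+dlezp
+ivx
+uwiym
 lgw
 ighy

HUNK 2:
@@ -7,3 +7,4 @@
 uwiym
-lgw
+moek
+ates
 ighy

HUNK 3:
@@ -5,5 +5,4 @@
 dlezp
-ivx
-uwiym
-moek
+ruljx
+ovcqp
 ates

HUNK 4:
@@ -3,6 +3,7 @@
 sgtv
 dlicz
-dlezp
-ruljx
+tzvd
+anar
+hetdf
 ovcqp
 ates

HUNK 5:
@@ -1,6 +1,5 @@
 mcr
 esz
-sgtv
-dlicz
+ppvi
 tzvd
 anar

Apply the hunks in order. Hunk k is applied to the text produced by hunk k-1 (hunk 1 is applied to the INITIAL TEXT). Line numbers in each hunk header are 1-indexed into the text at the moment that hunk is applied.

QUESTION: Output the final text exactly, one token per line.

Hunk 1: at line 3 remove [gaaor,nzwfd] add [dlezp,ivx,uwiym] -> 9 lines: mcr esz sgtv dlicz dlezp ivx uwiym lgw ighy
Hunk 2: at line 7 remove [lgw] add [moek,ates] -> 10 lines: mcr esz sgtv dlicz dlezp ivx uwiym moek ates ighy
Hunk 3: at line 5 remove [ivx,uwiym,moek] add [ruljx,ovcqp] -> 9 lines: mcr esz sgtv dlicz dlezp ruljx ovcqp ates ighy
Hunk 4: at line 3 remove [dlezp,ruljx] add [tzvd,anar,hetdf] -> 10 lines: mcr esz sgtv dlicz tzvd anar hetdf ovcqp ates ighy
Hunk 5: at line 1 remove [sgtv,dlicz] add [ppvi] -> 9 lines: mcr esz ppvi tzvd anar hetdf ovcqp ates ighy

Answer: mcr
esz
ppvi
tzvd
anar
hetdf
ovcqp
ates
ighy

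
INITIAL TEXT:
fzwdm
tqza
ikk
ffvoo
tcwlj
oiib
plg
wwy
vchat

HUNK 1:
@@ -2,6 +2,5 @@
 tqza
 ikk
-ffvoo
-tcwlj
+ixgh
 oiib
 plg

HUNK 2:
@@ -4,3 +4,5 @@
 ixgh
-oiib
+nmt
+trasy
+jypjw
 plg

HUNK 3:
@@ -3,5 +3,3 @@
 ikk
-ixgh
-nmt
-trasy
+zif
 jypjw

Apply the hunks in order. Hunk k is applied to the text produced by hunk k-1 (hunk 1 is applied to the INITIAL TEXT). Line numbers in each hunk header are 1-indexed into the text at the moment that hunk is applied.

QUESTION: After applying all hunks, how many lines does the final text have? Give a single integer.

Answer: 8

Derivation:
Hunk 1: at line 2 remove [ffvoo,tcwlj] add [ixgh] -> 8 lines: fzwdm tqza ikk ixgh oiib plg wwy vchat
Hunk 2: at line 4 remove [oiib] add [nmt,trasy,jypjw] -> 10 lines: fzwdm tqza ikk ixgh nmt trasy jypjw plg wwy vchat
Hunk 3: at line 3 remove [ixgh,nmt,trasy] add [zif] -> 8 lines: fzwdm tqza ikk zif jypjw plg wwy vchat
Final line count: 8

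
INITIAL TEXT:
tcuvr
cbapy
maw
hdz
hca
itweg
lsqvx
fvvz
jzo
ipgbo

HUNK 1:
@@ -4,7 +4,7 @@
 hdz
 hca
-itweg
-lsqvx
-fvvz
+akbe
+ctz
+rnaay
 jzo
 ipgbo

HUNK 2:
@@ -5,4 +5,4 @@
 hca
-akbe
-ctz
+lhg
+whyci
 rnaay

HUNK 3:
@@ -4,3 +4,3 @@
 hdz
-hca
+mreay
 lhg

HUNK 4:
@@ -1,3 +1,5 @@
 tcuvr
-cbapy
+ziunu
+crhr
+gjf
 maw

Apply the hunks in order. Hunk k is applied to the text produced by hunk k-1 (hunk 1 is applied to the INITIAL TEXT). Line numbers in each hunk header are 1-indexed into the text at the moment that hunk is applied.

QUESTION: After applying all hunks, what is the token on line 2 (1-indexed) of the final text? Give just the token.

Hunk 1: at line 4 remove [itweg,lsqvx,fvvz] add [akbe,ctz,rnaay] -> 10 lines: tcuvr cbapy maw hdz hca akbe ctz rnaay jzo ipgbo
Hunk 2: at line 5 remove [akbe,ctz] add [lhg,whyci] -> 10 lines: tcuvr cbapy maw hdz hca lhg whyci rnaay jzo ipgbo
Hunk 3: at line 4 remove [hca] add [mreay] -> 10 lines: tcuvr cbapy maw hdz mreay lhg whyci rnaay jzo ipgbo
Hunk 4: at line 1 remove [cbapy] add [ziunu,crhr,gjf] -> 12 lines: tcuvr ziunu crhr gjf maw hdz mreay lhg whyci rnaay jzo ipgbo
Final line 2: ziunu

Answer: ziunu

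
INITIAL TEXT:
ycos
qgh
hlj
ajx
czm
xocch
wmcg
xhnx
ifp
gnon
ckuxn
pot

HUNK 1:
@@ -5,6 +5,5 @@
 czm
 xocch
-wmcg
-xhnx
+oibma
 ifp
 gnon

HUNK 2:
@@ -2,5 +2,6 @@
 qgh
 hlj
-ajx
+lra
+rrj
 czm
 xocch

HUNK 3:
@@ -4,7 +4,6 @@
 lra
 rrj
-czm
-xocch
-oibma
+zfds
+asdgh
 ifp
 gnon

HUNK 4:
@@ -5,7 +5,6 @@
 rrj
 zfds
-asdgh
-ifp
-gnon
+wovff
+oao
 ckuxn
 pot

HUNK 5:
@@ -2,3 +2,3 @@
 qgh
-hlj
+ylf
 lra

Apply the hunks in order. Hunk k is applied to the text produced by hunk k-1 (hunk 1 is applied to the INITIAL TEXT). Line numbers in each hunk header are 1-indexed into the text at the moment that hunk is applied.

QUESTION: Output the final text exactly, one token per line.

Answer: ycos
qgh
ylf
lra
rrj
zfds
wovff
oao
ckuxn
pot

Derivation:
Hunk 1: at line 5 remove [wmcg,xhnx] add [oibma] -> 11 lines: ycos qgh hlj ajx czm xocch oibma ifp gnon ckuxn pot
Hunk 2: at line 2 remove [ajx] add [lra,rrj] -> 12 lines: ycos qgh hlj lra rrj czm xocch oibma ifp gnon ckuxn pot
Hunk 3: at line 4 remove [czm,xocch,oibma] add [zfds,asdgh] -> 11 lines: ycos qgh hlj lra rrj zfds asdgh ifp gnon ckuxn pot
Hunk 4: at line 5 remove [asdgh,ifp,gnon] add [wovff,oao] -> 10 lines: ycos qgh hlj lra rrj zfds wovff oao ckuxn pot
Hunk 5: at line 2 remove [hlj] add [ylf] -> 10 lines: ycos qgh ylf lra rrj zfds wovff oao ckuxn pot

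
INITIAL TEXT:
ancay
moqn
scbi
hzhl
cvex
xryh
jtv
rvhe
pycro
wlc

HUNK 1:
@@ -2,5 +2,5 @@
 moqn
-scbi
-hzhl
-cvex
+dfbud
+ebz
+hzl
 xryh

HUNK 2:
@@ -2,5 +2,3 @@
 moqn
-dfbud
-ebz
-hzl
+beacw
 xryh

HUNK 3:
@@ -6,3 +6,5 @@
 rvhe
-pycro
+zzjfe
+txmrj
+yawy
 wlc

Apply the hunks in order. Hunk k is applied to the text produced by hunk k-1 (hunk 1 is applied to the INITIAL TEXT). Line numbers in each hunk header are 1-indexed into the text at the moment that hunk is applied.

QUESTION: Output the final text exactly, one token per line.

Hunk 1: at line 2 remove [scbi,hzhl,cvex] add [dfbud,ebz,hzl] -> 10 lines: ancay moqn dfbud ebz hzl xryh jtv rvhe pycro wlc
Hunk 2: at line 2 remove [dfbud,ebz,hzl] add [beacw] -> 8 lines: ancay moqn beacw xryh jtv rvhe pycro wlc
Hunk 3: at line 6 remove [pycro] add [zzjfe,txmrj,yawy] -> 10 lines: ancay moqn beacw xryh jtv rvhe zzjfe txmrj yawy wlc

Answer: ancay
moqn
beacw
xryh
jtv
rvhe
zzjfe
txmrj
yawy
wlc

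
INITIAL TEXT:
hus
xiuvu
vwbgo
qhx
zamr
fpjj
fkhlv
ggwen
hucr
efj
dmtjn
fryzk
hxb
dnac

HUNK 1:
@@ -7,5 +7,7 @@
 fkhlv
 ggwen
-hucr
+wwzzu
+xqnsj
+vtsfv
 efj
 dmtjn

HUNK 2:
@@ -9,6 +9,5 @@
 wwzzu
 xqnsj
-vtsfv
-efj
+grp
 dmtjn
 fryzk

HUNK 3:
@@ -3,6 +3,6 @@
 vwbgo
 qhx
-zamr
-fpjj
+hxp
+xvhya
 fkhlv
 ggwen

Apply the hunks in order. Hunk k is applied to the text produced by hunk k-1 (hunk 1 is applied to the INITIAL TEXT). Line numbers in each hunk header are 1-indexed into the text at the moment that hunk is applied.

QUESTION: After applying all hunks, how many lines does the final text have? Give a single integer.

Answer: 15

Derivation:
Hunk 1: at line 7 remove [hucr] add [wwzzu,xqnsj,vtsfv] -> 16 lines: hus xiuvu vwbgo qhx zamr fpjj fkhlv ggwen wwzzu xqnsj vtsfv efj dmtjn fryzk hxb dnac
Hunk 2: at line 9 remove [vtsfv,efj] add [grp] -> 15 lines: hus xiuvu vwbgo qhx zamr fpjj fkhlv ggwen wwzzu xqnsj grp dmtjn fryzk hxb dnac
Hunk 3: at line 3 remove [zamr,fpjj] add [hxp,xvhya] -> 15 lines: hus xiuvu vwbgo qhx hxp xvhya fkhlv ggwen wwzzu xqnsj grp dmtjn fryzk hxb dnac
Final line count: 15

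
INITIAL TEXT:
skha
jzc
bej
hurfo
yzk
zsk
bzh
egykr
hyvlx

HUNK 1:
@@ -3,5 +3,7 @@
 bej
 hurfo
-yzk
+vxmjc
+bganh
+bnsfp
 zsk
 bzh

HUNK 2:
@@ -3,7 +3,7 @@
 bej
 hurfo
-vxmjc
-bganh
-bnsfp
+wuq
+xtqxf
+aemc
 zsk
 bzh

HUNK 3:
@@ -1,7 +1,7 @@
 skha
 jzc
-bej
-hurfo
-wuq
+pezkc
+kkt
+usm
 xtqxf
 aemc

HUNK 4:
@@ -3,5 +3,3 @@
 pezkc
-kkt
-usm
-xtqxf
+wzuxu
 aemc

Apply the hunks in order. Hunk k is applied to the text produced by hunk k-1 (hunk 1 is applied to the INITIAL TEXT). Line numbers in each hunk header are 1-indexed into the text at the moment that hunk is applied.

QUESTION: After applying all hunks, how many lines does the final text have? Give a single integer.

Hunk 1: at line 3 remove [yzk] add [vxmjc,bganh,bnsfp] -> 11 lines: skha jzc bej hurfo vxmjc bganh bnsfp zsk bzh egykr hyvlx
Hunk 2: at line 3 remove [vxmjc,bganh,bnsfp] add [wuq,xtqxf,aemc] -> 11 lines: skha jzc bej hurfo wuq xtqxf aemc zsk bzh egykr hyvlx
Hunk 3: at line 1 remove [bej,hurfo,wuq] add [pezkc,kkt,usm] -> 11 lines: skha jzc pezkc kkt usm xtqxf aemc zsk bzh egykr hyvlx
Hunk 4: at line 3 remove [kkt,usm,xtqxf] add [wzuxu] -> 9 lines: skha jzc pezkc wzuxu aemc zsk bzh egykr hyvlx
Final line count: 9

Answer: 9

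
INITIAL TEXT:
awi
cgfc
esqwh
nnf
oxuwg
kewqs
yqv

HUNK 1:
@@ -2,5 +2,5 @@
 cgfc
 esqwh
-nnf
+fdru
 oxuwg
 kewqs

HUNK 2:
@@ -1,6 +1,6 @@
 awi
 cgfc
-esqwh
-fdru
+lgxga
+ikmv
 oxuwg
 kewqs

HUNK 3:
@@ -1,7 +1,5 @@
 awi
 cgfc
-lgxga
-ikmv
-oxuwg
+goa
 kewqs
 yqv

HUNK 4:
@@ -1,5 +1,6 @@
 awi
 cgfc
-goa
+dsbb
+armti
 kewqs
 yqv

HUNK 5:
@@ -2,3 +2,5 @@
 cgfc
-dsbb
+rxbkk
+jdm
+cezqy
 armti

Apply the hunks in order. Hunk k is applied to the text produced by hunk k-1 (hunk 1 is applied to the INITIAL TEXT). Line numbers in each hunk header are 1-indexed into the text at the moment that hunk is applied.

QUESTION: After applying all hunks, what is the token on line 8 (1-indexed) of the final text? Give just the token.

Answer: yqv

Derivation:
Hunk 1: at line 2 remove [nnf] add [fdru] -> 7 lines: awi cgfc esqwh fdru oxuwg kewqs yqv
Hunk 2: at line 1 remove [esqwh,fdru] add [lgxga,ikmv] -> 7 lines: awi cgfc lgxga ikmv oxuwg kewqs yqv
Hunk 3: at line 1 remove [lgxga,ikmv,oxuwg] add [goa] -> 5 lines: awi cgfc goa kewqs yqv
Hunk 4: at line 1 remove [goa] add [dsbb,armti] -> 6 lines: awi cgfc dsbb armti kewqs yqv
Hunk 5: at line 2 remove [dsbb] add [rxbkk,jdm,cezqy] -> 8 lines: awi cgfc rxbkk jdm cezqy armti kewqs yqv
Final line 8: yqv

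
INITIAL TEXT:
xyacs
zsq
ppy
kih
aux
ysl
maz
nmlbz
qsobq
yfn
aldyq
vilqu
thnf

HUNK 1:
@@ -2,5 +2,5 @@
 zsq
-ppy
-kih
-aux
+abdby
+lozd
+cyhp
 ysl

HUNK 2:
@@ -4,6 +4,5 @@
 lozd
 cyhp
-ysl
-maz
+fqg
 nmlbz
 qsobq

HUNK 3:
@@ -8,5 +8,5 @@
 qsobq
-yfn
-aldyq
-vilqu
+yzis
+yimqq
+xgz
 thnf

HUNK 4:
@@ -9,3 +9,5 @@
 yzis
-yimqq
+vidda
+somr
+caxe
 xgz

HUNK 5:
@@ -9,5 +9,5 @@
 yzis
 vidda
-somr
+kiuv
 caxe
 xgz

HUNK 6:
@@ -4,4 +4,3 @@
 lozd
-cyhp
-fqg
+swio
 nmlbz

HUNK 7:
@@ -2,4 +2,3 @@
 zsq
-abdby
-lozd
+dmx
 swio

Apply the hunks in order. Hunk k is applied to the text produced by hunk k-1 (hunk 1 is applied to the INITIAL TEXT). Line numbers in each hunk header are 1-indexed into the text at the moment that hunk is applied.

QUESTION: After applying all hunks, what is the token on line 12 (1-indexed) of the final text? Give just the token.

Hunk 1: at line 2 remove [ppy,kih,aux] add [abdby,lozd,cyhp] -> 13 lines: xyacs zsq abdby lozd cyhp ysl maz nmlbz qsobq yfn aldyq vilqu thnf
Hunk 2: at line 4 remove [ysl,maz] add [fqg] -> 12 lines: xyacs zsq abdby lozd cyhp fqg nmlbz qsobq yfn aldyq vilqu thnf
Hunk 3: at line 8 remove [yfn,aldyq,vilqu] add [yzis,yimqq,xgz] -> 12 lines: xyacs zsq abdby lozd cyhp fqg nmlbz qsobq yzis yimqq xgz thnf
Hunk 4: at line 9 remove [yimqq] add [vidda,somr,caxe] -> 14 lines: xyacs zsq abdby lozd cyhp fqg nmlbz qsobq yzis vidda somr caxe xgz thnf
Hunk 5: at line 9 remove [somr] add [kiuv] -> 14 lines: xyacs zsq abdby lozd cyhp fqg nmlbz qsobq yzis vidda kiuv caxe xgz thnf
Hunk 6: at line 4 remove [cyhp,fqg] add [swio] -> 13 lines: xyacs zsq abdby lozd swio nmlbz qsobq yzis vidda kiuv caxe xgz thnf
Hunk 7: at line 2 remove [abdby,lozd] add [dmx] -> 12 lines: xyacs zsq dmx swio nmlbz qsobq yzis vidda kiuv caxe xgz thnf
Final line 12: thnf

Answer: thnf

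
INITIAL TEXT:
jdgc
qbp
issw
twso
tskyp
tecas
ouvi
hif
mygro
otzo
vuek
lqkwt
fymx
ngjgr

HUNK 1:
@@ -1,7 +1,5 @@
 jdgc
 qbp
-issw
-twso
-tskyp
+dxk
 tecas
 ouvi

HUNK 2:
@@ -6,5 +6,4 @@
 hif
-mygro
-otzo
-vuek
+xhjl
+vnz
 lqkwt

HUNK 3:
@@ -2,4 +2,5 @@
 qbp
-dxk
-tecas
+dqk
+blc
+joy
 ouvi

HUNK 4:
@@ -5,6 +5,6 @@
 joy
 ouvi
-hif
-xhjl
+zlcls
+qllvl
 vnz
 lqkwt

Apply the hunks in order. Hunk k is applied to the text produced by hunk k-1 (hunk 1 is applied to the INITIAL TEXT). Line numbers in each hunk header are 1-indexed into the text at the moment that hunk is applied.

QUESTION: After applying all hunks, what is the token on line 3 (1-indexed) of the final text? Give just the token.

Hunk 1: at line 1 remove [issw,twso,tskyp] add [dxk] -> 12 lines: jdgc qbp dxk tecas ouvi hif mygro otzo vuek lqkwt fymx ngjgr
Hunk 2: at line 6 remove [mygro,otzo,vuek] add [xhjl,vnz] -> 11 lines: jdgc qbp dxk tecas ouvi hif xhjl vnz lqkwt fymx ngjgr
Hunk 3: at line 2 remove [dxk,tecas] add [dqk,blc,joy] -> 12 lines: jdgc qbp dqk blc joy ouvi hif xhjl vnz lqkwt fymx ngjgr
Hunk 4: at line 5 remove [hif,xhjl] add [zlcls,qllvl] -> 12 lines: jdgc qbp dqk blc joy ouvi zlcls qllvl vnz lqkwt fymx ngjgr
Final line 3: dqk

Answer: dqk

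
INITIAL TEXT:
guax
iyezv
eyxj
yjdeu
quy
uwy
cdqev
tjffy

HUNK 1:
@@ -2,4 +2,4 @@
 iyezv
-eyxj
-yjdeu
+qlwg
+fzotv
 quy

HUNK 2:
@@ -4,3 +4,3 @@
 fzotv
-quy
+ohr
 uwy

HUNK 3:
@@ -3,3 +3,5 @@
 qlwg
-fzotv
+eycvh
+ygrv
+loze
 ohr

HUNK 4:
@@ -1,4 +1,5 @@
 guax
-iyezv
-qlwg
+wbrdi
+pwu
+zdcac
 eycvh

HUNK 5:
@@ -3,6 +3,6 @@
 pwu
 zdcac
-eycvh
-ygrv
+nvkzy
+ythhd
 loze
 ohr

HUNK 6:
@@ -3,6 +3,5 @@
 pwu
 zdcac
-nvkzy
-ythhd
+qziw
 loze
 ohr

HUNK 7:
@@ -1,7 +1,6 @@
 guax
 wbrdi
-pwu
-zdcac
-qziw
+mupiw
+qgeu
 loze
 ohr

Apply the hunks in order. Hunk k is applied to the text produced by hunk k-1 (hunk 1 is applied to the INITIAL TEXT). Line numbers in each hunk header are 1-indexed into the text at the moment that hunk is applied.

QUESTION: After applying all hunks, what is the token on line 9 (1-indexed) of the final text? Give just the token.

Hunk 1: at line 2 remove [eyxj,yjdeu] add [qlwg,fzotv] -> 8 lines: guax iyezv qlwg fzotv quy uwy cdqev tjffy
Hunk 2: at line 4 remove [quy] add [ohr] -> 8 lines: guax iyezv qlwg fzotv ohr uwy cdqev tjffy
Hunk 3: at line 3 remove [fzotv] add [eycvh,ygrv,loze] -> 10 lines: guax iyezv qlwg eycvh ygrv loze ohr uwy cdqev tjffy
Hunk 4: at line 1 remove [iyezv,qlwg] add [wbrdi,pwu,zdcac] -> 11 lines: guax wbrdi pwu zdcac eycvh ygrv loze ohr uwy cdqev tjffy
Hunk 5: at line 3 remove [eycvh,ygrv] add [nvkzy,ythhd] -> 11 lines: guax wbrdi pwu zdcac nvkzy ythhd loze ohr uwy cdqev tjffy
Hunk 6: at line 3 remove [nvkzy,ythhd] add [qziw] -> 10 lines: guax wbrdi pwu zdcac qziw loze ohr uwy cdqev tjffy
Hunk 7: at line 1 remove [pwu,zdcac,qziw] add [mupiw,qgeu] -> 9 lines: guax wbrdi mupiw qgeu loze ohr uwy cdqev tjffy
Final line 9: tjffy

Answer: tjffy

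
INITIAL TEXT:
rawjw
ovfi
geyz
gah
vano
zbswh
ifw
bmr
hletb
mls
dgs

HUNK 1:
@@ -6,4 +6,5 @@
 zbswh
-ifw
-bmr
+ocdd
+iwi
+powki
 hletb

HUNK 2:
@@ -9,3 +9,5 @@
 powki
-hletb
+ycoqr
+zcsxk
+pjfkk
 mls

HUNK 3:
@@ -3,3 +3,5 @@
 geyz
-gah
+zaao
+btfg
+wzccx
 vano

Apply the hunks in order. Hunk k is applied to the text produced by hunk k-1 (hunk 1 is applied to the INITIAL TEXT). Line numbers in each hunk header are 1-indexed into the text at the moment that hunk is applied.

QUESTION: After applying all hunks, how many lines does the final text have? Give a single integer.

Hunk 1: at line 6 remove [ifw,bmr] add [ocdd,iwi,powki] -> 12 lines: rawjw ovfi geyz gah vano zbswh ocdd iwi powki hletb mls dgs
Hunk 2: at line 9 remove [hletb] add [ycoqr,zcsxk,pjfkk] -> 14 lines: rawjw ovfi geyz gah vano zbswh ocdd iwi powki ycoqr zcsxk pjfkk mls dgs
Hunk 3: at line 3 remove [gah] add [zaao,btfg,wzccx] -> 16 lines: rawjw ovfi geyz zaao btfg wzccx vano zbswh ocdd iwi powki ycoqr zcsxk pjfkk mls dgs
Final line count: 16

Answer: 16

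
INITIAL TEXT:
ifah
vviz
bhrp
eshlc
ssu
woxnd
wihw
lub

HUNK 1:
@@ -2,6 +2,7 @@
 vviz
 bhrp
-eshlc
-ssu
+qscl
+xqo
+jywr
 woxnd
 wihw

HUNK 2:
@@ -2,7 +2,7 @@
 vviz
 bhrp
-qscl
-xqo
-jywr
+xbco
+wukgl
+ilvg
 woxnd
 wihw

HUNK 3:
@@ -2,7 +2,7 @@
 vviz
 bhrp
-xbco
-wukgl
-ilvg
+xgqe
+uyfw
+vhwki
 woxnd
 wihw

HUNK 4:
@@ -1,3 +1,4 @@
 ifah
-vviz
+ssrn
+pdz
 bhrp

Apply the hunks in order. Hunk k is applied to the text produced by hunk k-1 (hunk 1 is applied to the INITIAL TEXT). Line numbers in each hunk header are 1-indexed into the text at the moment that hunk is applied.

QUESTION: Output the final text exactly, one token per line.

Answer: ifah
ssrn
pdz
bhrp
xgqe
uyfw
vhwki
woxnd
wihw
lub

Derivation:
Hunk 1: at line 2 remove [eshlc,ssu] add [qscl,xqo,jywr] -> 9 lines: ifah vviz bhrp qscl xqo jywr woxnd wihw lub
Hunk 2: at line 2 remove [qscl,xqo,jywr] add [xbco,wukgl,ilvg] -> 9 lines: ifah vviz bhrp xbco wukgl ilvg woxnd wihw lub
Hunk 3: at line 2 remove [xbco,wukgl,ilvg] add [xgqe,uyfw,vhwki] -> 9 lines: ifah vviz bhrp xgqe uyfw vhwki woxnd wihw lub
Hunk 4: at line 1 remove [vviz] add [ssrn,pdz] -> 10 lines: ifah ssrn pdz bhrp xgqe uyfw vhwki woxnd wihw lub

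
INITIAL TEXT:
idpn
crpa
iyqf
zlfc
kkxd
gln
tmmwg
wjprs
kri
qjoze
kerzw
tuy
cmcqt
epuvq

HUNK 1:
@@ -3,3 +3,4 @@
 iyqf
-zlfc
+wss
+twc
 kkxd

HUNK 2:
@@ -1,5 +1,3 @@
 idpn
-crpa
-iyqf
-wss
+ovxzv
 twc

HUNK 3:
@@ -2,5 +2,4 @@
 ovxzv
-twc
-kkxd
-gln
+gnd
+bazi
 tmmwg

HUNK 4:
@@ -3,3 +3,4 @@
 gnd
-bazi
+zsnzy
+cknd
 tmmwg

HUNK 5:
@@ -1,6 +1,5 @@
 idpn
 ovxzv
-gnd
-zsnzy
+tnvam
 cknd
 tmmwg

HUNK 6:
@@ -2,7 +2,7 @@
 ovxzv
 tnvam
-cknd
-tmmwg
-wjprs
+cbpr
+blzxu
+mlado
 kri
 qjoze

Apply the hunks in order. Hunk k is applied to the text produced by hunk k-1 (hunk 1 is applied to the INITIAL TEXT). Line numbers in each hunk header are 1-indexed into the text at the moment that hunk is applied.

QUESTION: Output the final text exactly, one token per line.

Answer: idpn
ovxzv
tnvam
cbpr
blzxu
mlado
kri
qjoze
kerzw
tuy
cmcqt
epuvq

Derivation:
Hunk 1: at line 3 remove [zlfc] add [wss,twc] -> 15 lines: idpn crpa iyqf wss twc kkxd gln tmmwg wjprs kri qjoze kerzw tuy cmcqt epuvq
Hunk 2: at line 1 remove [crpa,iyqf,wss] add [ovxzv] -> 13 lines: idpn ovxzv twc kkxd gln tmmwg wjprs kri qjoze kerzw tuy cmcqt epuvq
Hunk 3: at line 2 remove [twc,kkxd,gln] add [gnd,bazi] -> 12 lines: idpn ovxzv gnd bazi tmmwg wjprs kri qjoze kerzw tuy cmcqt epuvq
Hunk 4: at line 3 remove [bazi] add [zsnzy,cknd] -> 13 lines: idpn ovxzv gnd zsnzy cknd tmmwg wjprs kri qjoze kerzw tuy cmcqt epuvq
Hunk 5: at line 1 remove [gnd,zsnzy] add [tnvam] -> 12 lines: idpn ovxzv tnvam cknd tmmwg wjprs kri qjoze kerzw tuy cmcqt epuvq
Hunk 6: at line 2 remove [cknd,tmmwg,wjprs] add [cbpr,blzxu,mlado] -> 12 lines: idpn ovxzv tnvam cbpr blzxu mlado kri qjoze kerzw tuy cmcqt epuvq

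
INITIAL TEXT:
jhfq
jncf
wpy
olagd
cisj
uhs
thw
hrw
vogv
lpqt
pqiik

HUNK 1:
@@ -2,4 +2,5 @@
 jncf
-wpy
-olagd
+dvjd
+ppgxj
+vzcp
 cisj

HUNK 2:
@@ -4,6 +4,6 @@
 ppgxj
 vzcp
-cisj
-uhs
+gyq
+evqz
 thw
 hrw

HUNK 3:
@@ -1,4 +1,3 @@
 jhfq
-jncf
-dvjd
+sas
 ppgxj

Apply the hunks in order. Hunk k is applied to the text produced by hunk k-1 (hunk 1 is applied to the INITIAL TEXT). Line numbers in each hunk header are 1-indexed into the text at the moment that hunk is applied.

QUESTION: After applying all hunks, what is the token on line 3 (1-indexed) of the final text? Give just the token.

Answer: ppgxj

Derivation:
Hunk 1: at line 2 remove [wpy,olagd] add [dvjd,ppgxj,vzcp] -> 12 lines: jhfq jncf dvjd ppgxj vzcp cisj uhs thw hrw vogv lpqt pqiik
Hunk 2: at line 4 remove [cisj,uhs] add [gyq,evqz] -> 12 lines: jhfq jncf dvjd ppgxj vzcp gyq evqz thw hrw vogv lpqt pqiik
Hunk 3: at line 1 remove [jncf,dvjd] add [sas] -> 11 lines: jhfq sas ppgxj vzcp gyq evqz thw hrw vogv lpqt pqiik
Final line 3: ppgxj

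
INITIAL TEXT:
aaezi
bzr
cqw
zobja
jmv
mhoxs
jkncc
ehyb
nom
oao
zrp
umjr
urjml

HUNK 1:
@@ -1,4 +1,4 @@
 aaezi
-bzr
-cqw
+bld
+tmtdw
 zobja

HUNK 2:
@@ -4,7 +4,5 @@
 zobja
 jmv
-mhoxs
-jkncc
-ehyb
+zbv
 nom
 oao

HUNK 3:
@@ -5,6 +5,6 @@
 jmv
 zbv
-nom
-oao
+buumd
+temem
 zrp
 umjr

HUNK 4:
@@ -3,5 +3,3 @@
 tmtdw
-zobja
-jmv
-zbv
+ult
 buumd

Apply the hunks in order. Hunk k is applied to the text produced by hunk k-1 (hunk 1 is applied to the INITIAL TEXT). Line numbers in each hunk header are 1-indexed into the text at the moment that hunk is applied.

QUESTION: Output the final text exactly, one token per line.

Answer: aaezi
bld
tmtdw
ult
buumd
temem
zrp
umjr
urjml

Derivation:
Hunk 1: at line 1 remove [bzr,cqw] add [bld,tmtdw] -> 13 lines: aaezi bld tmtdw zobja jmv mhoxs jkncc ehyb nom oao zrp umjr urjml
Hunk 2: at line 4 remove [mhoxs,jkncc,ehyb] add [zbv] -> 11 lines: aaezi bld tmtdw zobja jmv zbv nom oao zrp umjr urjml
Hunk 3: at line 5 remove [nom,oao] add [buumd,temem] -> 11 lines: aaezi bld tmtdw zobja jmv zbv buumd temem zrp umjr urjml
Hunk 4: at line 3 remove [zobja,jmv,zbv] add [ult] -> 9 lines: aaezi bld tmtdw ult buumd temem zrp umjr urjml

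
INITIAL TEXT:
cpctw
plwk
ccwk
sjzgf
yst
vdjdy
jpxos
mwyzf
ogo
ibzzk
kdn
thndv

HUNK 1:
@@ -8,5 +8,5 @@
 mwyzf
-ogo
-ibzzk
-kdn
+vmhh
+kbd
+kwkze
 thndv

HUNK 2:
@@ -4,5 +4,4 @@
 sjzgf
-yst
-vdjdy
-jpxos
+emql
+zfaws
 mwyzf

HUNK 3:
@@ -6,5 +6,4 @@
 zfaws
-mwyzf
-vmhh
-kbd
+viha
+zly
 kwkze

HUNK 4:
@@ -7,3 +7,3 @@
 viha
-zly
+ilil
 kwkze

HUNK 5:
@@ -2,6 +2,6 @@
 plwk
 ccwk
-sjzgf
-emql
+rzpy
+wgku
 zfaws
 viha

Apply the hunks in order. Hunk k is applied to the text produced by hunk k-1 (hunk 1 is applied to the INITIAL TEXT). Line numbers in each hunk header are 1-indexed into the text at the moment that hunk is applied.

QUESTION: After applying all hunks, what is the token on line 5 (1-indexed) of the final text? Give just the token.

Hunk 1: at line 8 remove [ogo,ibzzk,kdn] add [vmhh,kbd,kwkze] -> 12 lines: cpctw plwk ccwk sjzgf yst vdjdy jpxos mwyzf vmhh kbd kwkze thndv
Hunk 2: at line 4 remove [yst,vdjdy,jpxos] add [emql,zfaws] -> 11 lines: cpctw plwk ccwk sjzgf emql zfaws mwyzf vmhh kbd kwkze thndv
Hunk 3: at line 6 remove [mwyzf,vmhh,kbd] add [viha,zly] -> 10 lines: cpctw plwk ccwk sjzgf emql zfaws viha zly kwkze thndv
Hunk 4: at line 7 remove [zly] add [ilil] -> 10 lines: cpctw plwk ccwk sjzgf emql zfaws viha ilil kwkze thndv
Hunk 5: at line 2 remove [sjzgf,emql] add [rzpy,wgku] -> 10 lines: cpctw plwk ccwk rzpy wgku zfaws viha ilil kwkze thndv
Final line 5: wgku

Answer: wgku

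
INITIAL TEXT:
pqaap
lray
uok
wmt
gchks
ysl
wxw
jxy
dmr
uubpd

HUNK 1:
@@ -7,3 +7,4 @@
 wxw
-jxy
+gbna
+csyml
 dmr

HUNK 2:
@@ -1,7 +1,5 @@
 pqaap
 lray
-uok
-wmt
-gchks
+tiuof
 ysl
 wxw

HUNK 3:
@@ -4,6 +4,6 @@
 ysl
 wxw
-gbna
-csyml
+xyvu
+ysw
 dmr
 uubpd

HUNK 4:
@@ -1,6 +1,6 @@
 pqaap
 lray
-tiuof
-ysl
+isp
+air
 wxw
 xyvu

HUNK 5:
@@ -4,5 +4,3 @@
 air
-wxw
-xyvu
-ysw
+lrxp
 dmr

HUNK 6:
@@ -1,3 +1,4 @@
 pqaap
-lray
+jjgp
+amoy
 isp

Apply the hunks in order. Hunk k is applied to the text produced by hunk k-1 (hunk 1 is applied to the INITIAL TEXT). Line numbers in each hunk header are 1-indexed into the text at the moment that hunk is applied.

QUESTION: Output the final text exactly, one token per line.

Answer: pqaap
jjgp
amoy
isp
air
lrxp
dmr
uubpd

Derivation:
Hunk 1: at line 7 remove [jxy] add [gbna,csyml] -> 11 lines: pqaap lray uok wmt gchks ysl wxw gbna csyml dmr uubpd
Hunk 2: at line 1 remove [uok,wmt,gchks] add [tiuof] -> 9 lines: pqaap lray tiuof ysl wxw gbna csyml dmr uubpd
Hunk 3: at line 4 remove [gbna,csyml] add [xyvu,ysw] -> 9 lines: pqaap lray tiuof ysl wxw xyvu ysw dmr uubpd
Hunk 4: at line 1 remove [tiuof,ysl] add [isp,air] -> 9 lines: pqaap lray isp air wxw xyvu ysw dmr uubpd
Hunk 5: at line 4 remove [wxw,xyvu,ysw] add [lrxp] -> 7 lines: pqaap lray isp air lrxp dmr uubpd
Hunk 6: at line 1 remove [lray] add [jjgp,amoy] -> 8 lines: pqaap jjgp amoy isp air lrxp dmr uubpd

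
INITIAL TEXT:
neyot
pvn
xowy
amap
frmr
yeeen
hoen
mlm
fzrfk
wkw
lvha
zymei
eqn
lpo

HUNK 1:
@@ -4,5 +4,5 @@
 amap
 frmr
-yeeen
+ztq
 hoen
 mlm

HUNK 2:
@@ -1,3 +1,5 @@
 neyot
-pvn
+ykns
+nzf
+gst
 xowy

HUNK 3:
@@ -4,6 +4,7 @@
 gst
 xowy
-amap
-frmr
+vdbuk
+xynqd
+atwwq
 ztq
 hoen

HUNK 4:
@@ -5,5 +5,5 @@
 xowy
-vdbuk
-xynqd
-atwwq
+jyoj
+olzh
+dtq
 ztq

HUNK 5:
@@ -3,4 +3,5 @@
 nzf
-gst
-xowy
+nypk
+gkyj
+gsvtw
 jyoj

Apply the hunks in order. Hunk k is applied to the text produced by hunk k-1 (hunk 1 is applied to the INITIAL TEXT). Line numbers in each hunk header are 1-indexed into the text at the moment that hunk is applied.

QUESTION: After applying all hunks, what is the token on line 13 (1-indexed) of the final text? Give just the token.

Hunk 1: at line 4 remove [yeeen] add [ztq] -> 14 lines: neyot pvn xowy amap frmr ztq hoen mlm fzrfk wkw lvha zymei eqn lpo
Hunk 2: at line 1 remove [pvn] add [ykns,nzf,gst] -> 16 lines: neyot ykns nzf gst xowy amap frmr ztq hoen mlm fzrfk wkw lvha zymei eqn lpo
Hunk 3: at line 4 remove [amap,frmr] add [vdbuk,xynqd,atwwq] -> 17 lines: neyot ykns nzf gst xowy vdbuk xynqd atwwq ztq hoen mlm fzrfk wkw lvha zymei eqn lpo
Hunk 4: at line 5 remove [vdbuk,xynqd,atwwq] add [jyoj,olzh,dtq] -> 17 lines: neyot ykns nzf gst xowy jyoj olzh dtq ztq hoen mlm fzrfk wkw lvha zymei eqn lpo
Hunk 5: at line 3 remove [gst,xowy] add [nypk,gkyj,gsvtw] -> 18 lines: neyot ykns nzf nypk gkyj gsvtw jyoj olzh dtq ztq hoen mlm fzrfk wkw lvha zymei eqn lpo
Final line 13: fzrfk

Answer: fzrfk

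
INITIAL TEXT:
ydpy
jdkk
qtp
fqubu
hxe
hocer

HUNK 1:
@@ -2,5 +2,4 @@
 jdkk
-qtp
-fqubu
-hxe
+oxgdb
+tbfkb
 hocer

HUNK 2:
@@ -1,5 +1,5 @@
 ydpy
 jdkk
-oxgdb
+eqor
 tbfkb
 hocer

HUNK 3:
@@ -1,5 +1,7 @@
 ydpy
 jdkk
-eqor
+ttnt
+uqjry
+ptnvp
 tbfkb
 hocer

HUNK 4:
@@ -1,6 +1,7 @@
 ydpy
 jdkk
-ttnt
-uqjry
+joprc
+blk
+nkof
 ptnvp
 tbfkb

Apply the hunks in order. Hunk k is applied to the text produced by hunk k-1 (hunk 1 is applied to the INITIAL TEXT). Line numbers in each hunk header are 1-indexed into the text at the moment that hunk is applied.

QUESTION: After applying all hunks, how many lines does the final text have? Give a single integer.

Hunk 1: at line 2 remove [qtp,fqubu,hxe] add [oxgdb,tbfkb] -> 5 lines: ydpy jdkk oxgdb tbfkb hocer
Hunk 2: at line 1 remove [oxgdb] add [eqor] -> 5 lines: ydpy jdkk eqor tbfkb hocer
Hunk 3: at line 1 remove [eqor] add [ttnt,uqjry,ptnvp] -> 7 lines: ydpy jdkk ttnt uqjry ptnvp tbfkb hocer
Hunk 4: at line 1 remove [ttnt,uqjry] add [joprc,blk,nkof] -> 8 lines: ydpy jdkk joprc blk nkof ptnvp tbfkb hocer
Final line count: 8

Answer: 8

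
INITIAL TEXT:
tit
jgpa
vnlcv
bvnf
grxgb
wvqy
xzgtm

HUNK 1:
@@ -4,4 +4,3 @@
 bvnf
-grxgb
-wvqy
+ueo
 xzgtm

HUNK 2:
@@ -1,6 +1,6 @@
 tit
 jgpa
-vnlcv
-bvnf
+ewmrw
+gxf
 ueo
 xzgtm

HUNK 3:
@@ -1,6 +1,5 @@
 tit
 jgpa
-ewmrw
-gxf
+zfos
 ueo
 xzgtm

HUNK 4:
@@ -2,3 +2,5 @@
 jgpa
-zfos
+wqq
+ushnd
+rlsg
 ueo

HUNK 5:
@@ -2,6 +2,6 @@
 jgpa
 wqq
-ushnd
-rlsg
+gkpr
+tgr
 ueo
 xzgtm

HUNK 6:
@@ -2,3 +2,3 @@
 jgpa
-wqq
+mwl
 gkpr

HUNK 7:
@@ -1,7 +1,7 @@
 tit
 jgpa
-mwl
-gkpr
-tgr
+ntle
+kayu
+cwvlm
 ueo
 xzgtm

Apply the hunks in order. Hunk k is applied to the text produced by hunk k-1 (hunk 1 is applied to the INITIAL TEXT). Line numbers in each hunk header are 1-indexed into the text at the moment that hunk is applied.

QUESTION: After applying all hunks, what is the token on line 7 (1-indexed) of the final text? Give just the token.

Hunk 1: at line 4 remove [grxgb,wvqy] add [ueo] -> 6 lines: tit jgpa vnlcv bvnf ueo xzgtm
Hunk 2: at line 1 remove [vnlcv,bvnf] add [ewmrw,gxf] -> 6 lines: tit jgpa ewmrw gxf ueo xzgtm
Hunk 3: at line 1 remove [ewmrw,gxf] add [zfos] -> 5 lines: tit jgpa zfos ueo xzgtm
Hunk 4: at line 2 remove [zfos] add [wqq,ushnd,rlsg] -> 7 lines: tit jgpa wqq ushnd rlsg ueo xzgtm
Hunk 5: at line 2 remove [ushnd,rlsg] add [gkpr,tgr] -> 7 lines: tit jgpa wqq gkpr tgr ueo xzgtm
Hunk 6: at line 2 remove [wqq] add [mwl] -> 7 lines: tit jgpa mwl gkpr tgr ueo xzgtm
Hunk 7: at line 1 remove [mwl,gkpr,tgr] add [ntle,kayu,cwvlm] -> 7 lines: tit jgpa ntle kayu cwvlm ueo xzgtm
Final line 7: xzgtm

Answer: xzgtm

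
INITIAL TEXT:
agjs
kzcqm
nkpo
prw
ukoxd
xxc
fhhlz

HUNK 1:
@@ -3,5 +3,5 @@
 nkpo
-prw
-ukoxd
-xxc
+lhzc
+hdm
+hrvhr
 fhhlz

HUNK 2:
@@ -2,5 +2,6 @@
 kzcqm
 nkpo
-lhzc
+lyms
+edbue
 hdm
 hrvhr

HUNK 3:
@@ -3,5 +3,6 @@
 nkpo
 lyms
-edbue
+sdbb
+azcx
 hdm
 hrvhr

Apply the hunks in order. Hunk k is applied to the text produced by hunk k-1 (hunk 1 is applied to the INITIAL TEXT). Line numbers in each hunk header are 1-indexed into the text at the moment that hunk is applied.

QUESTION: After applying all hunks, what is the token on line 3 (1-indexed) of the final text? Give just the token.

Hunk 1: at line 3 remove [prw,ukoxd,xxc] add [lhzc,hdm,hrvhr] -> 7 lines: agjs kzcqm nkpo lhzc hdm hrvhr fhhlz
Hunk 2: at line 2 remove [lhzc] add [lyms,edbue] -> 8 lines: agjs kzcqm nkpo lyms edbue hdm hrvhr fhhlz
Hunk 3: at line 3 remove [edbue] add [sdbb,azcx] -> 9 lines: agjs kzcqm nkpo lyms sdbb azcx hdm hrvhr fhhlz
Final line 3: nkpo

Answer: nkpo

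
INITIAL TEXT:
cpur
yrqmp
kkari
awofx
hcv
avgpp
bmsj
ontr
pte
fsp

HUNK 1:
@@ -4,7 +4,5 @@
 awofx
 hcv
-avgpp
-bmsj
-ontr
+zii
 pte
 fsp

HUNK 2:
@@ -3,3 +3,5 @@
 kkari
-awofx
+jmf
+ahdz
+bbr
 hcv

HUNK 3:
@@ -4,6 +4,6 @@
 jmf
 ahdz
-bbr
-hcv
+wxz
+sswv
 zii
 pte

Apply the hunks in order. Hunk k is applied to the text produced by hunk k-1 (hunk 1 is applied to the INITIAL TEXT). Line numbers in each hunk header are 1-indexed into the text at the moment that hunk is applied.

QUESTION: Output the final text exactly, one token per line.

Answer: cpur
yrqmp
kkari
jmf
ahdz
wxz
sswv
zii
pte
fsp

Derivation:
Hunk 1: at line 4 remove [avgpp,bmsj,ontr] add [zii] -> 8 lines: cpur yrqmp kkari awofx hcv zii pte fsp
Hunk 2: at line 3 remove [awofx] add [jmf,ahdz,bbr] -> 10 lines: cpur yrqmp kkari jmf ahdz bbr hcv zii pte fsp
Hunk 3: at line 4 remove [bbr,hcv] add [wxz,sswv] -> 10 lines: cpur yrqmp kkari jmf ahdz wxz sswv zii pte fsp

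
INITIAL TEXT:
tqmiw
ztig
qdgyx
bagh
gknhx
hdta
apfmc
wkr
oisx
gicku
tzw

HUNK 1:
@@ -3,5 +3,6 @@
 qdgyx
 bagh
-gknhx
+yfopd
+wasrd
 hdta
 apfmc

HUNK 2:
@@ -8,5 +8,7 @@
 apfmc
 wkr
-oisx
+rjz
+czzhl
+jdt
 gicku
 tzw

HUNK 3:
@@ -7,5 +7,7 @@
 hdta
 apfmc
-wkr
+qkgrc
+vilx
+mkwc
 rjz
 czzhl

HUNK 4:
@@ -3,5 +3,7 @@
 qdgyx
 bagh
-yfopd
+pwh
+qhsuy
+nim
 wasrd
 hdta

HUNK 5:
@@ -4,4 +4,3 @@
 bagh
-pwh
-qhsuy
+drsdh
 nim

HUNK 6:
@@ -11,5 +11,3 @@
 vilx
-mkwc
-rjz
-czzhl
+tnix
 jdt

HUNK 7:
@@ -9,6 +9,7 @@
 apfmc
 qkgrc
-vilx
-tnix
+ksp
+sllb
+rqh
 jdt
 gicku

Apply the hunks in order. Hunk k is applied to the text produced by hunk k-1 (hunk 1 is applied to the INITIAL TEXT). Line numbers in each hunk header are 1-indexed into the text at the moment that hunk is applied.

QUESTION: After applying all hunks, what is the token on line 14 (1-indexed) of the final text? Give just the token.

Answer: jdt

Derivation:
Hunk 1: at line 3 remove [gknhx] add [yfopd,wasrd] -> 12 lines: tqmiw ztig qdgyx bagh yfopd wasrd hdta apfmc wkr oisx gicku tzw
Hunk 2: at line 8 remove [oisx] add [rjz,czzhl,jdt] -> 14 lines: tqmiw ztig qdgyx bagh yfopd wasrd hdta apfmc wkr rjz czzhl jdt gicku tzw
Hunk 3: at line 7 remove [wkr] add [qkgrc,vilx,mkwc] -> 16 lines: tqmiw ztig qdgyx bagh yfopd wasrd hdta apfmc qkgrc vilx mkwc rjz czzhl jdt gicku tzw
Hunk 4: at line 3 remove [yfopd] add [pwh,qhsuy,nim] -> 18 lines: tqmiw ztig qdgyx bagh pwh qhsuy nim wasrd hdta apfmc qkgrc vilx mkwc rjz czzhl jdt gicku tzw
Hunk 5: at line 4 remove [pwh,qhsuy] add [drsdh] -> 17 lines: tqmiw ztig qdgyx bagh drsdh nim wasrd hdta apfmc qkgrc vilx mkwc rjz czzhl jdt gicku tzw
Hunk 6: at line 11 remove [mkwc,rjz,czzhl] add [tnix] -> 15 lines: tqmiw ztig qdgyx bagh drsdh nim wasrd hdta apfmc qkgrc vilx tnix jdt gicku tzw
Hunk 7: at line 9 remove [vilx,tnix] add [ksp,sllb,rqh] -> 16 lines: tqmiw ztig qdgyx bagh drsdh nim wasrd hdta apfmc qkgrc ksp sllb rqh jdt gicku tzw
Final line 14: jdt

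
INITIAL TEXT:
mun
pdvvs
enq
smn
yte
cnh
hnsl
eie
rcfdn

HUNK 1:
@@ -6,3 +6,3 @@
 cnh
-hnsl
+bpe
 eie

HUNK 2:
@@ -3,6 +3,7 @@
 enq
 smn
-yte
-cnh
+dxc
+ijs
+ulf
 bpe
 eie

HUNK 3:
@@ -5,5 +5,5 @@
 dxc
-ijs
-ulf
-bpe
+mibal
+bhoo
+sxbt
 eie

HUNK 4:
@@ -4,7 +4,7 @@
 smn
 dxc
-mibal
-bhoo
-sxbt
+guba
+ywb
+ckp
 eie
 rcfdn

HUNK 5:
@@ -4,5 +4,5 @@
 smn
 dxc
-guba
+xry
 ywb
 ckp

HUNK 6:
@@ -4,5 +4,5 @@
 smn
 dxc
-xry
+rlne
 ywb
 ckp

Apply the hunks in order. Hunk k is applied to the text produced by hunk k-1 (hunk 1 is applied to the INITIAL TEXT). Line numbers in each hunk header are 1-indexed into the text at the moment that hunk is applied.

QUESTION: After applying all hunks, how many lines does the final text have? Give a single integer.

Answer: 10

Derivation:
Hunk 1: at line 6 remove [hnsl] add [bpe] -> 9 lines: mun pdvvs enq smn yte cnh bpe eie rcfdn
Hunk 2: at line 3 remove [yte,cnh] add [dxc,ijs,ulf] -> 10 lines: mun pdvvs enq smn dxc ijs ulf bpe eie rcfdn
Hunk 3: at line 5 remove [ijs,ulf,bpe] add [mibal,bhoo,sxbt] -> 10 lines: mun pdvvs enq smn dxc mibal bhoo sxbt eie rcfdn
Hunk 4: at line 4 remove [mibal,bhoo,sxbt] add [guba,ywb,ckp] -> 10 lines: mun pdvvs enq smn dxc guba ywb ckp eie rcfdn
Hunk 5: at line 4 remove [guba] add [xry] -> 10 lines: mun pdvvs enq smn dxc xry ywb ckp eie rcfdn
Hunk 6: at line 4 remove [xry] add [rlne] -> 10 lines: mun pdvvs enq smn dxc rlne ywb ckp eie rcfdn
Final line count: 10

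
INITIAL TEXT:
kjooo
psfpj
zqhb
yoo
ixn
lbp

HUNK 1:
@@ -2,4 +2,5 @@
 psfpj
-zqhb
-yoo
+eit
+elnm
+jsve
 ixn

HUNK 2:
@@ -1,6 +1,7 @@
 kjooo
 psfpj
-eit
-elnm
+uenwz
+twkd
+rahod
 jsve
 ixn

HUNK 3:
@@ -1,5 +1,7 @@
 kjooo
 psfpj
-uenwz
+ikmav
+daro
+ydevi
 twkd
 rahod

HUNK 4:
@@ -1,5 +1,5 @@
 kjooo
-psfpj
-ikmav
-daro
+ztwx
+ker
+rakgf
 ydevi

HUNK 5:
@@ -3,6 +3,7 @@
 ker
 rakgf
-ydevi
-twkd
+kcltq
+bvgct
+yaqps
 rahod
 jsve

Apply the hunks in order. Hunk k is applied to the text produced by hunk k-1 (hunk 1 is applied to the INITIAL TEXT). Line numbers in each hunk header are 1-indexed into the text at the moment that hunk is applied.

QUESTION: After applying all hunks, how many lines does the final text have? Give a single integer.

Hunk 1: at line 2 remove [zqhb,yoo] add [eit,elnm,jsve] -> 7 lines: kjooo psfpj eit elnm jsve ixn lbp
Hunk 2: at line 1 remove [eit,elnm] add [uenwz,twkd,rahod] -> 8 lines: kjooo psfpj uenwz twkd rahod jsve ixn lbp
Hunk 3: at line 1 remove [uenwz] add [ikmav,daro,ydevi] -> 10 lines: kjooo psfpj ikmav daro ydevi twkd rahod jsve ixn lbp
Hunk 4: at line 1 remove [psfpj,ikmav,daro] add [ztwx,ker,rakgf] -> 10 lines: kjooo ztwx ker rakgf ydevi twkd rahod jsve ixn lbp
Hunk 5: at line 3 remove [ydevi,twkd] add [kcltq,bvgct,yaqps] -> 11 lines: kjooo ztwx ker rakgf kcltq bvgct yaqps rahod jsve ixn lbp
Final line count: 11

Answer: 11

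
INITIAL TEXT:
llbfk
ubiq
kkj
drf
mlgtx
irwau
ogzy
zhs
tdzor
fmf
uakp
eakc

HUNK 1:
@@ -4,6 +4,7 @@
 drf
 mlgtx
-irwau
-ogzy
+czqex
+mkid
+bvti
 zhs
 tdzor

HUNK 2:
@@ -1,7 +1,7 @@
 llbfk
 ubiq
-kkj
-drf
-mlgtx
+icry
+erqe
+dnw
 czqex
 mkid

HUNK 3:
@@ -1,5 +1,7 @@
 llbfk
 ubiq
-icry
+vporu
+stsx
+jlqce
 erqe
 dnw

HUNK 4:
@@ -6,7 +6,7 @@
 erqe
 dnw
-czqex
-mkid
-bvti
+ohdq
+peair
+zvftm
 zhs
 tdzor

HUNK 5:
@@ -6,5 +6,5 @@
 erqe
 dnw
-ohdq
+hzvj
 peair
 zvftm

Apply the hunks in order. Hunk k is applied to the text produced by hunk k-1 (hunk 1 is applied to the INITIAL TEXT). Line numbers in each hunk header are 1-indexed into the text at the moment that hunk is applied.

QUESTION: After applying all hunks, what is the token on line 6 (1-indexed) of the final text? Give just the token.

Hunk 1: at line 4 remove [irwau,ogzy] add [czqex,mkid,bvti] -> 13 lines: llbfk ubiq kkj drf mlgtx czqex mkid bvti zhs tdzor fmf uakp eakc
Hunk 2: at line 1 remove [kkj,drf,mlgtx] add [icry,erqe,dnw] -> 13 lines: llbfk ubiq icry erqe dnw czqex mkid bvti zhs tdzor fmf uakp eakc
Hunk 3: at line 1 remove [icry] add [vporu,stsx,jlqce] -> 15 lines: llbfk ubiq vporu stsx jlqce erqe dnw czqex mkid bvti zhs tdzor fmf uakp eakc
Hunk 4: at line 6 remove [czqex,mkid,bvti] add [ohdq,peair,zvftm] -> 15 lines: llbfk ubiq vporu stsx jlqce erqe dnw ohdq peair zvftm zhs tdzor fmf uakp eakc
Hunk 5: at line 6 remove [ohdq] add [hzvj] -> 15 lines: llbfk ubiq vporu stsx jlqce erqe dnw hzvj peair zvftm zhs tdzor fmf uakp eakc
Final line 6: erqe

Answer: erqe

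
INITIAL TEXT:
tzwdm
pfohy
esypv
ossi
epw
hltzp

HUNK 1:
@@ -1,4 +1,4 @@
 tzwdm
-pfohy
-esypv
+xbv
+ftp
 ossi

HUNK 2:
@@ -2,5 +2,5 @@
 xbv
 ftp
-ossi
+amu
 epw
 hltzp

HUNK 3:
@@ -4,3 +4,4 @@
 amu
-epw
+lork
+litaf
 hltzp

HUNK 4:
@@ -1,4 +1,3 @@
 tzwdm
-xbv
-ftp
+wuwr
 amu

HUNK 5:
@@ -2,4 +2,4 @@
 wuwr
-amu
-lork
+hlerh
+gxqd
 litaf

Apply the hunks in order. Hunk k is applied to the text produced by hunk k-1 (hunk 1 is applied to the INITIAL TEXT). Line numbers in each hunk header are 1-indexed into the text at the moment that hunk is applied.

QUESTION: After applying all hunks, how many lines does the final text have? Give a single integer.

Hunk 1: at line 1 remove [pfohy,esypv] add [xbv,ftp] -> 6 lines: tzwdm xbv ftp ossi epw hltzp
Hunk 2: at line 2 remove [ossi] add [amu] -> 6 lines: tzwdm xbv ftp amu epw hltzp
Hunk 3: at line 4 remove [epw] add [lork,litaf] -> 7 lines: tzwdm xbv ftp amu lork litaf hltzp
Hunk 4: at line 1 remove [xbv,ftp] add [wuwr] -> 6 lines: tzwdm wuwr amu lork litaf hltzp
Hunk 5: at line 2 remove [amu,lork] add [hlerh,gxqd] -> 6 lines: tzwdm wuwr hlerh gxqd litaf hltzp
Final line count: 6

Answer: 6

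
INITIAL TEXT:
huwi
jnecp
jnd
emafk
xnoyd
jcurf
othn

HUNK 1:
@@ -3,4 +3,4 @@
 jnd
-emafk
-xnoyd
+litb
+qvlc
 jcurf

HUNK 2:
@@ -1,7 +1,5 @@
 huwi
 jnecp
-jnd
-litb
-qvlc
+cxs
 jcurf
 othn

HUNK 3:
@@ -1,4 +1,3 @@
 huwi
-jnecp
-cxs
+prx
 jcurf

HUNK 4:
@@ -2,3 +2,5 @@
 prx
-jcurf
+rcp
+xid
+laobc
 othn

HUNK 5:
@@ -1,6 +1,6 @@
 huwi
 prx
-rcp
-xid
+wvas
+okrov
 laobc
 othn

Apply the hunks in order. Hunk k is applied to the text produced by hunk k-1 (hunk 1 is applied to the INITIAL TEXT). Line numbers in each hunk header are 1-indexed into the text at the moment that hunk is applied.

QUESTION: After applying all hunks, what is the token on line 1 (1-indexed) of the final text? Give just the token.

Hunk 1: at line 3 remove [emafk,xnoyd] add [litb,qvlc] -> 7 lines: huwi jnecp jnd litb qvlc jcurf othn
Hunk 2: at line 1 remove [jnd,litb,qvlc] add [cxs] -> 5 lines: huwi jnecp cxs jcurf othn
Hunk 3: at line 1 remove [jnecp,cxs] add [prx] -> 4 lines: huwi prx jcurf othn
Hunk 4: at line 2 remove [jcurf] add [rcp,xid,laobc] -> 6 lines: huwi prx rcp xid laobc othn
Hunk 5: at line 1 remove [rcp,xid] add [wvas,okrov] -> 6 lines: huwi prx wvas okrov laobc othn
Final line 1: huwi

Answer: huwi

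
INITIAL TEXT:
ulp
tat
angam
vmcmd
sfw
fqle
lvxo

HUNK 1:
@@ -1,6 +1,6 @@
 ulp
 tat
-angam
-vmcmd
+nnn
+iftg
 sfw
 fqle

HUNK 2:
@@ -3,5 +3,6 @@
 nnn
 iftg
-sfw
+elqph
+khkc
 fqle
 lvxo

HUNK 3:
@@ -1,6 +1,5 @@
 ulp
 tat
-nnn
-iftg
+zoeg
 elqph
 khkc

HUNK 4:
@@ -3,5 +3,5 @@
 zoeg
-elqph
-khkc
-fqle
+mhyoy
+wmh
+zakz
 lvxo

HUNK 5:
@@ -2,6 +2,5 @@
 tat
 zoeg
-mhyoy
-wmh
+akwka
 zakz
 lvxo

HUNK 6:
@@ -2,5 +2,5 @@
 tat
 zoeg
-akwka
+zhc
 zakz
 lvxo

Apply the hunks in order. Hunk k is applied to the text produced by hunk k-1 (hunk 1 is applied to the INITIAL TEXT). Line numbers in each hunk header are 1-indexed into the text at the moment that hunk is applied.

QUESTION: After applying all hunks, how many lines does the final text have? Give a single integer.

Hunk 1: at line 1 remove [angam,vmcmd] add [nnn,iftg] -> 7 lines: ulp tat nnn iftg sfw fqle lvxo
Hunk 2: at line 3 remove [sfw] add [elqph,khkc] -> 8 lines: ulp tat nnn iftg elqph khkc fqle lvxo
Hunk 3: at line 1 remove [nnn,iftg] add [zoeg] -> 7 lines: ulp tat zoeg elqph khkc fqle lvxo
Hunk 4: at line 3 remove [elqph,khkc,fqle] add [mhyoy,wmh,zakz] -> 7 lines: ulp tat zoeg mhyoy wmh zakz lvxo
Hunk 5: at line 2 remove [mhyoy,wmh] add [akwka] -> 6 lines: ulp tat zoeg akwka zakz lvxo
Hunk 6: at line 2 remove [akwka] add [zhc] -> 6 lines: ulp tat zoeg zhc zakz lvxo
Final line count: 6

Answer: 6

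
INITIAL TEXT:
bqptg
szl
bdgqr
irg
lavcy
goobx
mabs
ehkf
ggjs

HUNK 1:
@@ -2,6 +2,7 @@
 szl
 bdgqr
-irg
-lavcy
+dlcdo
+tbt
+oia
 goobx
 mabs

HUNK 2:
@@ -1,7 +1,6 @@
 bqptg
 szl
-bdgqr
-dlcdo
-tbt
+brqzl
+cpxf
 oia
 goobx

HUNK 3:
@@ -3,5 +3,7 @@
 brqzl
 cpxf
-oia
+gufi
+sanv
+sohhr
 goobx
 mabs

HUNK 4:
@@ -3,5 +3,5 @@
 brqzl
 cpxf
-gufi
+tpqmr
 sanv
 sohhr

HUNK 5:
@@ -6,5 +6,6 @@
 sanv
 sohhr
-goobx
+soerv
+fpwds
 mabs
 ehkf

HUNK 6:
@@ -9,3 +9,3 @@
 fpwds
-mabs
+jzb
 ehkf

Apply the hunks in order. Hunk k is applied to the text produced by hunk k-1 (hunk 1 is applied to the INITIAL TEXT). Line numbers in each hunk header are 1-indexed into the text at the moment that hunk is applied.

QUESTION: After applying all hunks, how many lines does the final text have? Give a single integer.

Answer: 12

Derivation:
Hunk 1: at line 2 remove [irg,lavcy] add [dlcdo,tbt,oia] -> 10 lines: bqptg szl bdgqr dlcdo tbt oia goobx mabs ehkf ggjs
Hunk 2: at line 1 remove [bdgqr,dlcdo,tbt] add [brqzl,cpxf] -> 9 lines: bqptg szl brqzl cpxf oia goobx mabs ehkf ggjs
Hunk 3: at line 3 remove [oia] add [gufi,sanv,sohhr] -> 11 lines: bqptg szl brqzl cpxf gufi sanv sohhr goobx mabs ehkf ggjs
Hunk 4: at line 3 remove [gufi] add [tpqmr] -> 11 lines: bqptg szl brqzl cpxf tpqmr sanv sohhr goobx mabs ehkf ggjs
Hunk 5: at line 6 remove [goobx] add [soerv,fpwds] -> 12 lines: bqptg szl brqzl cpxf tpqmr sanv sohhr soerv fpwds mabs ehkf ggjs
Hunk 6: at line 9 remove [mabs] add [jzb] -> 12 lines: bqptg szl brqzl cpxf tpqmr sanv sohhr soerv fpwds jzb ehkf ggjs
Final line count: 12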